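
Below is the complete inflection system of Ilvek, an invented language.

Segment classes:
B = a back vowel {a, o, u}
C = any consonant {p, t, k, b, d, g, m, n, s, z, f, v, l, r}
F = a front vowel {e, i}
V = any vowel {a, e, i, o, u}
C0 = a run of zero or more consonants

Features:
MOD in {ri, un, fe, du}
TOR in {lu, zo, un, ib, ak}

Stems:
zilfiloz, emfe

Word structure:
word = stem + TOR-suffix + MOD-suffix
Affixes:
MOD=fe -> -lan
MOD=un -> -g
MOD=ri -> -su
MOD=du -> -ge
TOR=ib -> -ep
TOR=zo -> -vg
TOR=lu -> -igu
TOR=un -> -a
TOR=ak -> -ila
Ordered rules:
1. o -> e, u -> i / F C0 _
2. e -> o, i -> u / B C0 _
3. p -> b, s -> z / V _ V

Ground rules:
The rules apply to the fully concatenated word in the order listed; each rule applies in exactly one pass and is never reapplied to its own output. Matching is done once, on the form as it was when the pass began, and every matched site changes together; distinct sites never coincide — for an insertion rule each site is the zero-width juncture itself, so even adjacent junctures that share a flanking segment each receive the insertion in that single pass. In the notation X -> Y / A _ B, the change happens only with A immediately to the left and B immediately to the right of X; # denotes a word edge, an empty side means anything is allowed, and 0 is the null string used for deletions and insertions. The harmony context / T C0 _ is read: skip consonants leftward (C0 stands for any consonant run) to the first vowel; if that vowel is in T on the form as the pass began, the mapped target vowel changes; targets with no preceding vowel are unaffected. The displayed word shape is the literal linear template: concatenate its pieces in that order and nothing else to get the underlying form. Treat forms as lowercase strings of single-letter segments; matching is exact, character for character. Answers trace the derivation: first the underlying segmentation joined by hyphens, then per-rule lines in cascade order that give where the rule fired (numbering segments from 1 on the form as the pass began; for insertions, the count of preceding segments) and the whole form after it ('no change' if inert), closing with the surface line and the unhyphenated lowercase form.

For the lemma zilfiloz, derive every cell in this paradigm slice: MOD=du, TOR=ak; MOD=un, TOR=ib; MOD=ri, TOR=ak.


cell MOD=du, TOR=ak:
underlying: zilfiloz-ila-ge
1. o -> e, u -> i / F C0 _: fires at position(s) 7: zilfilezilage
2. e -> o, i -> u / B C0 _: fires at position(s) 13: zilfilezilago
3. p -> b, s -> z / V _ V: no change
surface: zilfilezilago

cell MOD=un, TOR=ib:
underlying: zilfiloz-ep-g
1. o -> e, u -> i / F C0 _: fires at position(s) 7: zilfilezepg
2. e -> o, i -> u / B C0 _: no change
3. p -> b, s -> z / V _ V: no change
surface: zilfilezepg

cell MOD=ri, TOR=ak:
underlying: zilfiloz-ila-su
1. o -> e, u -> i / F C0 _: fires at position(s) 7: zilfilezilasu
2. e -> o, i -> u / B C0 _: no change
3. p -> b, s -> z / V _ V: fires at position(s) 12: zilfilezilazu
surface: zilfilezilazu


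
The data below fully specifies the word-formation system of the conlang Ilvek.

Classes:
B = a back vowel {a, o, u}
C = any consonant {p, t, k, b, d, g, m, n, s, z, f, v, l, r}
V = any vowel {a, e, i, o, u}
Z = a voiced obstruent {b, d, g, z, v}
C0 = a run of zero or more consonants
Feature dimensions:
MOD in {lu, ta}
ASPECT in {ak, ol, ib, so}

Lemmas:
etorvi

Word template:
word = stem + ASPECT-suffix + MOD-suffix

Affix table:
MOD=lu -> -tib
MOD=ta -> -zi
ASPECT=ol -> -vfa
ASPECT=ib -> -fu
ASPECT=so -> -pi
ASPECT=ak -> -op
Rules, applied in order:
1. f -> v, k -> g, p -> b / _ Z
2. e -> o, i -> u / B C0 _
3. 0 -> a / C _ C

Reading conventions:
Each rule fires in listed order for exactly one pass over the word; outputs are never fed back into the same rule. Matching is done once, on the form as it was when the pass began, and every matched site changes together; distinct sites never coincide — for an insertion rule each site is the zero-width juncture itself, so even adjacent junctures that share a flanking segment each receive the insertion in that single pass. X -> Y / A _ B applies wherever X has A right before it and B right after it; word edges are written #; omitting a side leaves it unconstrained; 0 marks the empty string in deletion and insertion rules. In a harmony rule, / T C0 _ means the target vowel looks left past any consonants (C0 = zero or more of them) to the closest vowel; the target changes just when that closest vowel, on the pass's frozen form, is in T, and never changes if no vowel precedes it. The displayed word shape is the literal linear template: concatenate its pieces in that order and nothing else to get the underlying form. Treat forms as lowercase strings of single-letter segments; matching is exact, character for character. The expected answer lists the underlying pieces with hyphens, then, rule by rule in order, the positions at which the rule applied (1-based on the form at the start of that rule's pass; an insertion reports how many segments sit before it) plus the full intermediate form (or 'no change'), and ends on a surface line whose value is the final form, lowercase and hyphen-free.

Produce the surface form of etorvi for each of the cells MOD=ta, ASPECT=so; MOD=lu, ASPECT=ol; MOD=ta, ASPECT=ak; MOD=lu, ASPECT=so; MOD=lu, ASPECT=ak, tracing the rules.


cell MOD=ta, ASPECT=so:
underlying: etorvi-pi-zi
1. f -> v, k -> g, p -> b / _ Z: no change
2. e -> o, i -> u / B C0 _: fires at position(s) 6: etorvupizi
3. 0 -> a / C _ C: inserts after position(s) 4: etoravupizi
surface: etoravupizi

cell MOD=lu, ASPECT=ol:
underlying: etorvi-vfa-tib
1. f -> v, k -> g, p -> b / _ Z: no change
2. e -> o, i -> u / B C0 _: fires at position(s) 6, 11: etorvuvfatub
3. 0 -> a / C _ C: inserts after position(s) 4, 7: etoravuvafatub
surface: etoravuvafatub

cell MOD=ta, ASPECT=ak:
underlying: etorvi-op-zi
1. f -> v, k -> g, p -> b / _ Z: fires at position(s) 8: etorviobzi
2. e -> o, i -> u / B C0 _: fires at position(s) 6, 10: etorvuobzu
3. 0 -> a / C _ C: inserts after position(s) 4, 8: etoravuobazu
surface: etoravuobazu

cell MOD=lu, ASPECT=so:
underlying: etorvi-pi-tib
1. f -> v, k -> g, p -> b / _ Z: no change
2. e -> o, i -> u / B C0 _: fires at position(s) 6: etorvupitib
3. 0 -> a / C _ C: inserts after position(s) 4: etoravupitib
surface: etoravupitib

cell MOD=lu, ASPECT=ak:
underlying: etorvi-op-tib
1. f -> v, k -> g, p -> b / _ Z: no change
2. e -> o, i -> u / B C0 _: fires at position(s) 6, 10: etorvuoptub
3. 0 -> a / C _ C: inserts after position(s) 4, 8: etoravuopatub
surface: etoravuopatub


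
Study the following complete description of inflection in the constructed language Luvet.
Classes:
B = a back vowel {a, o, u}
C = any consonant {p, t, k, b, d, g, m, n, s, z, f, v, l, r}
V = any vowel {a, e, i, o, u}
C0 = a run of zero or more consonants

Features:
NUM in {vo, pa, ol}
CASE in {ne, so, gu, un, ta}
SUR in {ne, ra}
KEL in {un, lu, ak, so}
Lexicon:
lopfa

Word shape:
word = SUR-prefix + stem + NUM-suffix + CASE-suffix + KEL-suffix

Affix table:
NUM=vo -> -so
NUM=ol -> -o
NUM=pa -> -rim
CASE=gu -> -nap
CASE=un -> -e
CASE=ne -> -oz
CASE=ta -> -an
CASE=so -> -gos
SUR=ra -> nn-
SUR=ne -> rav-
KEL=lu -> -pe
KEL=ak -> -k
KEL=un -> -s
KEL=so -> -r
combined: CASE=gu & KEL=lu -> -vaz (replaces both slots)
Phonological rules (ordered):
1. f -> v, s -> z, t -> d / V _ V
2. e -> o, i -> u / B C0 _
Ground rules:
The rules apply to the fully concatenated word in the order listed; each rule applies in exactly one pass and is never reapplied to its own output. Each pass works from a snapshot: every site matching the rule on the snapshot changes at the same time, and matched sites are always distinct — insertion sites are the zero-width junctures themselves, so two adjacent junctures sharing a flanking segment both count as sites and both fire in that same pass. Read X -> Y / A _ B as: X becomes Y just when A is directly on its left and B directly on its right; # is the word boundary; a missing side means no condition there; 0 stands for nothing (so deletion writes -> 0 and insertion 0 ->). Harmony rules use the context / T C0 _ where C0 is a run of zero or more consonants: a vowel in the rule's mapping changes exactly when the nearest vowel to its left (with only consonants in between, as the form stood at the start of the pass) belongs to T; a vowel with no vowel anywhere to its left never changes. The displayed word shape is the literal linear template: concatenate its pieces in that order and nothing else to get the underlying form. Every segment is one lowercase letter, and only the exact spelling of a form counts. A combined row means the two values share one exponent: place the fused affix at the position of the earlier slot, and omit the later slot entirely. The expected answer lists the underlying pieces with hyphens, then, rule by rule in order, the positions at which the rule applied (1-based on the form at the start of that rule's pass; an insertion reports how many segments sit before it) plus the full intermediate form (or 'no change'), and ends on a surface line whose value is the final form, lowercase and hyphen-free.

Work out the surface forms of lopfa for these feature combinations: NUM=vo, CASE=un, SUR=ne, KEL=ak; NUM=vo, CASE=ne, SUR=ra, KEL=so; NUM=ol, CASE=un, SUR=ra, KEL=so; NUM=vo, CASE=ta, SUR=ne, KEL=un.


cell NUM=vo, CASE=un, SUR=ne, KEL=ak:
underlying: rav-lopfa-so-e-k
1. f -> v, s -> z, t -> d / V _ V: fires at position(s) 9: ravlopfazoek
2. e -> o, i -> u / B C0 _: fires at position(s) 11: ravlopfazook
surface: ravlopfazook

cell NUM=vo, CASE=ne, SUR=ra, KEL=so:
underlying: nn-lopfa-so-oz-r
1. f -> v, s -> z, t -> d / V _ V: fires at position(s) 8: nnlopfazoozr
2. e -> o, i -> u / B C0 _: no change
surface: nnlopfazoozr

cell NUM=ol, CASE=un, SUR=ra, KEL=so:
underlying: nn-lopfa-o-e-r
1. f -> v, s -> z, t -> d / V _ V: no change
2. e -> o, i -> u / B C0 _: fires at position(s) 9: nnlopfaoor
surface: nnlopfaoor

cell NUM=vo, CASE=ta, SUR=ne, KEL=un:
underlying: rav-lopfa-so-an-s
1. f -> v, s -> z, t -> d / V _ V: fires at position(s) 9: ravlopfazoans
2. e -> o, i -> u / B C0 _: no change
surface: ravlopfazoans


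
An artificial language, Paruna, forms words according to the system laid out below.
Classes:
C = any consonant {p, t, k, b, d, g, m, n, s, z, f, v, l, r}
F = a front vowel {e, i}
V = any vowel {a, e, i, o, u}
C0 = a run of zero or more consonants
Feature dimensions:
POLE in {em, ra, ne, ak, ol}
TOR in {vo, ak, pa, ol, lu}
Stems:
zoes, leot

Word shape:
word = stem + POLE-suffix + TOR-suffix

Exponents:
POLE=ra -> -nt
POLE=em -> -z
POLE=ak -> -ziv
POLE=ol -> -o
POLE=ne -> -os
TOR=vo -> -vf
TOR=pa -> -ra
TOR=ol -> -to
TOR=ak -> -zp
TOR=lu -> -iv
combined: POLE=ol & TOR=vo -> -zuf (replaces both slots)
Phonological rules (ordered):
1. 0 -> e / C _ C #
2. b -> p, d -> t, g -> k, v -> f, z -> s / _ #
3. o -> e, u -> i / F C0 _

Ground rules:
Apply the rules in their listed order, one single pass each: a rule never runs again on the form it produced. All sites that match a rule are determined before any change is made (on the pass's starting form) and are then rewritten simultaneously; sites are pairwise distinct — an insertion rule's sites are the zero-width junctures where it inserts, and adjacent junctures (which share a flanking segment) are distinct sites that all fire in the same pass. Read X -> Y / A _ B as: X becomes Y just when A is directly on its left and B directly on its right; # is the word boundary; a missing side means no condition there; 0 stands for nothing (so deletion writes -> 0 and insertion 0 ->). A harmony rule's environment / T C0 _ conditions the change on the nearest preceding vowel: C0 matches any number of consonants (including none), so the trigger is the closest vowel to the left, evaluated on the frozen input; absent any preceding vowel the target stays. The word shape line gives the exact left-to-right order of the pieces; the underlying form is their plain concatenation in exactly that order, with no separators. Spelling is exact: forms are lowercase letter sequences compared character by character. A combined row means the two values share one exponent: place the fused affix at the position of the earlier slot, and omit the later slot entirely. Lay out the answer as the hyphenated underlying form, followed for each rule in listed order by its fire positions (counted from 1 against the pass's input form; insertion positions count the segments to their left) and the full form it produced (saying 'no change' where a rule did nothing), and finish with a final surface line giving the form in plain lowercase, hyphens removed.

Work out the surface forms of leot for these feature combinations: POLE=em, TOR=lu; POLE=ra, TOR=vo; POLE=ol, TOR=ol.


cell POLE=em, TOR=lu:
underlying: leot-z-iv
1. 0 -> e / C _ C #: no change
2. b -> p, d -> t, g -> k, v -> f, z -> s / _ #: fires at position(s) 7: leotzif
3. o -> e, u -> i / F C0 _: fires at position(s) 3: leetzif
surface: leetzif

cell POLE=ra, TOR=vo:
underlying: leot-nt-vf
1. 0 -> e / C _ C #: inserts after position(s) 7: leotntvef
2. b -> p, d -> t, g -> k, v -> f, z -> s / _ #: no change
3. o -> e, u -> i / F C0 _: fires at position(s) 3: leetntvef
surface: leetntvef

cell POLE=ol, TOR=ol:
underlying: leot-o-to
1. 0 -> e / C _ C #: no change
2. b -> p, d -> t, g -> k, v -> f, z -> s / _ #: no change
3. o -> e, u -> i / F C0 _: fires at position(s) 3: leetoto
surface: leetoto


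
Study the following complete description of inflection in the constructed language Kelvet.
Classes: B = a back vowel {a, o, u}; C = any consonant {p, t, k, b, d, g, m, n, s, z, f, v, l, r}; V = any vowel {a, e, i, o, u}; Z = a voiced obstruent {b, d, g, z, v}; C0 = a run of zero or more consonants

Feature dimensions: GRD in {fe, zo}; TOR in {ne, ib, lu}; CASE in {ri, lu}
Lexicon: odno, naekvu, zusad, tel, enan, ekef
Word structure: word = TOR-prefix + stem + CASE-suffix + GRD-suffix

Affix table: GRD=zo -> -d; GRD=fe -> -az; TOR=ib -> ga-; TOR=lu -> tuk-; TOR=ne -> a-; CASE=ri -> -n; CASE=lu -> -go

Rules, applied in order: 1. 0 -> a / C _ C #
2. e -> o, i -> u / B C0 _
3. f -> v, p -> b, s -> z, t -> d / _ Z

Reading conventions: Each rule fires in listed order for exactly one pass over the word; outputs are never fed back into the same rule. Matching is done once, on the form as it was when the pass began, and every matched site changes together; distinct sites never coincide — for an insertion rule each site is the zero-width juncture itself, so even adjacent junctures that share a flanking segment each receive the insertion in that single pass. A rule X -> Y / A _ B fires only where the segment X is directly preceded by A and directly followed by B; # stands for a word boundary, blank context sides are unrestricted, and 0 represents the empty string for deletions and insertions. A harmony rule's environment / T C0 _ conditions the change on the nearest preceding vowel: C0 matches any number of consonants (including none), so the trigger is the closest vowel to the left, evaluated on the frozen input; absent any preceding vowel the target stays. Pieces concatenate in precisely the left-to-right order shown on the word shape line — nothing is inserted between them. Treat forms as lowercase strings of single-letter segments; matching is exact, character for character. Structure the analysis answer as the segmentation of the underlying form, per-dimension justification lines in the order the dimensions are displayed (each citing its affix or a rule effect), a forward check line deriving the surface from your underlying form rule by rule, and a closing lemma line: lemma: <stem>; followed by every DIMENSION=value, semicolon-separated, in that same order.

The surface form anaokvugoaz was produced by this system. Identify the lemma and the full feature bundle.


underlying: a-naekvu-go-az
GRD=fe - signalled by the affix -az
TOR=ne - signalled by the affix a-
CASE=lu - signalled by the affix -go
check: anaekvugoaz -> anaekvugoaz -> anaokvugoaz -> anaokvugoaz
lemma: naekvu; GRD=fe; TOR=ne; CASE=lu


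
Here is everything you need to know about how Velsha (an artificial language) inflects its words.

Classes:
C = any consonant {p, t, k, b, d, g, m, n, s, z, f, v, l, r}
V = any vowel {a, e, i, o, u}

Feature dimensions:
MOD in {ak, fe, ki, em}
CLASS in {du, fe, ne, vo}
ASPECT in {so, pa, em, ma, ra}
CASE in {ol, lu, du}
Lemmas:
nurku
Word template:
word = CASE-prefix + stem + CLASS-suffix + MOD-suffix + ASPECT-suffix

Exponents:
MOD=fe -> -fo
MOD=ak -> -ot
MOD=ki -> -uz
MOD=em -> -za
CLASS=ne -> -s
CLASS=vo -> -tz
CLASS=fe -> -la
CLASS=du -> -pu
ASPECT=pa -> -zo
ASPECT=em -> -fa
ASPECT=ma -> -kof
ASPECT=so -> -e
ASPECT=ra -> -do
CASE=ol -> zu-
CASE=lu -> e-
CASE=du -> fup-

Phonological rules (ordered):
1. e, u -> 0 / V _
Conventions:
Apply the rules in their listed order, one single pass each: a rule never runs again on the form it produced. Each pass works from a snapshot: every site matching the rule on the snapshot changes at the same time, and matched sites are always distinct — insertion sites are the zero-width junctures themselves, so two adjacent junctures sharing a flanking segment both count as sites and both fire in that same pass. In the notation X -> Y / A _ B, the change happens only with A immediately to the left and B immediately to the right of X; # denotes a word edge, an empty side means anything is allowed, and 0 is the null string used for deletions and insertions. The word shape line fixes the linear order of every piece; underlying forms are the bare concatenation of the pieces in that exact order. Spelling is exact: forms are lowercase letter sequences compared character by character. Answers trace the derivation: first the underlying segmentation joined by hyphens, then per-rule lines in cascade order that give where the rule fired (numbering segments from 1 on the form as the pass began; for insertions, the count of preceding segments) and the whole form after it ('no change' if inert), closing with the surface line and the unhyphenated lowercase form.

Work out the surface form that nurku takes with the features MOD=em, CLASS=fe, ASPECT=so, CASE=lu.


underlying: e-nurku-la-za-e
1. e, u -> 0 / V _: fires at position(s) 11: enurkulaza
surface: enurkulaza


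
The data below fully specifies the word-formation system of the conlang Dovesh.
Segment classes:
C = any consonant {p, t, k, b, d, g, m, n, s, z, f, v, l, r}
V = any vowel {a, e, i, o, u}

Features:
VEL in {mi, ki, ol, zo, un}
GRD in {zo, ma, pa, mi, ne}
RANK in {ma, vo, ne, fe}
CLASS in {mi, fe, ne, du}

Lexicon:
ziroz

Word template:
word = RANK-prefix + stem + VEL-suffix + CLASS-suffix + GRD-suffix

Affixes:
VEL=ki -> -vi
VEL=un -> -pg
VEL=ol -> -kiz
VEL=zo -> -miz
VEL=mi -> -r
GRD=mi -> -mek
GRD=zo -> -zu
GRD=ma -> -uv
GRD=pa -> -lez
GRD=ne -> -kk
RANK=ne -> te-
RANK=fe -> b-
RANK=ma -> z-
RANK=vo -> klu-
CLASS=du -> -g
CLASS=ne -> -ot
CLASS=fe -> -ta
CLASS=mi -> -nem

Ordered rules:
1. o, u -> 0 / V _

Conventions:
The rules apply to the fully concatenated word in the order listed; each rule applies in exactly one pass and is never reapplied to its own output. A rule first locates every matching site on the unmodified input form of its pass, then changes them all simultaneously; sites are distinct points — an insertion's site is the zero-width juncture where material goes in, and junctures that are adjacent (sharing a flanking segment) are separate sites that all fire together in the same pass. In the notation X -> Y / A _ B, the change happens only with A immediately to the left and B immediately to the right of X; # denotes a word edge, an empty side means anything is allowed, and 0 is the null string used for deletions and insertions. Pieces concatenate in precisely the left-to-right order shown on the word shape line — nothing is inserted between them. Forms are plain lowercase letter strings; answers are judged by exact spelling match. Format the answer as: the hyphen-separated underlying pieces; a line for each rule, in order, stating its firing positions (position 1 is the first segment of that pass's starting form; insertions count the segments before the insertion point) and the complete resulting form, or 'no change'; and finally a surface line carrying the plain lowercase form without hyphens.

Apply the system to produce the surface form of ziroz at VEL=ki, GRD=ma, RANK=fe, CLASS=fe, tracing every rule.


underlying: b-ziroz-vi-ta-uv
1. o, u -> 0 / V _: fires at position(s) 11: bzirozvitav
surface: bzirozvitav


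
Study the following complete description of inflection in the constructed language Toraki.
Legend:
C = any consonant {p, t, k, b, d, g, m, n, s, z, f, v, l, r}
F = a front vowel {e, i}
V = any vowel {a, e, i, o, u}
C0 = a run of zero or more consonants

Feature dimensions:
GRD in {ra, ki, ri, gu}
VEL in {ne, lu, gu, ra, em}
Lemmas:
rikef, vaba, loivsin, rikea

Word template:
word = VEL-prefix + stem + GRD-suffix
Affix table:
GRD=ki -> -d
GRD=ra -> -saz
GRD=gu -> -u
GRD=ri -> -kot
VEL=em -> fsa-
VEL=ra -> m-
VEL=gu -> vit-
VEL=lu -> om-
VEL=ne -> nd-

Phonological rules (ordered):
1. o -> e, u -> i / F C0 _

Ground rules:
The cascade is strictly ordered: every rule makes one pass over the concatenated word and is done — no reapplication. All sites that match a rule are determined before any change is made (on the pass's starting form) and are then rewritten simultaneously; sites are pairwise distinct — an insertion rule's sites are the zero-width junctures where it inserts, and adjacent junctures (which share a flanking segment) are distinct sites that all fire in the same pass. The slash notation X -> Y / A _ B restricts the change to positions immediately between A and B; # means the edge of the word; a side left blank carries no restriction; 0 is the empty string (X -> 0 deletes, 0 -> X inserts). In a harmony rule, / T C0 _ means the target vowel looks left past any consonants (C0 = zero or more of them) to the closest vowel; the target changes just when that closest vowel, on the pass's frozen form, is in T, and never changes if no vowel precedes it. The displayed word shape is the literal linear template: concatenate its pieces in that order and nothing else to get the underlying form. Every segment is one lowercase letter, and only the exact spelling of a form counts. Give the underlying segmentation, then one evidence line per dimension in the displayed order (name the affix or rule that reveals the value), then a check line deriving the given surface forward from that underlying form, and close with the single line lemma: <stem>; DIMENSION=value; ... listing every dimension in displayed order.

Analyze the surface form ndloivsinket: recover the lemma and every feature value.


underlying: nd-loivsin-kot
GRD=ri - signalled by the affix -kot
VEL=ne - signalled by the affix nd-
check: ndloivsinkot -> ndloivsinket
lemma: loivsin; GRD=ri; VEL=ne


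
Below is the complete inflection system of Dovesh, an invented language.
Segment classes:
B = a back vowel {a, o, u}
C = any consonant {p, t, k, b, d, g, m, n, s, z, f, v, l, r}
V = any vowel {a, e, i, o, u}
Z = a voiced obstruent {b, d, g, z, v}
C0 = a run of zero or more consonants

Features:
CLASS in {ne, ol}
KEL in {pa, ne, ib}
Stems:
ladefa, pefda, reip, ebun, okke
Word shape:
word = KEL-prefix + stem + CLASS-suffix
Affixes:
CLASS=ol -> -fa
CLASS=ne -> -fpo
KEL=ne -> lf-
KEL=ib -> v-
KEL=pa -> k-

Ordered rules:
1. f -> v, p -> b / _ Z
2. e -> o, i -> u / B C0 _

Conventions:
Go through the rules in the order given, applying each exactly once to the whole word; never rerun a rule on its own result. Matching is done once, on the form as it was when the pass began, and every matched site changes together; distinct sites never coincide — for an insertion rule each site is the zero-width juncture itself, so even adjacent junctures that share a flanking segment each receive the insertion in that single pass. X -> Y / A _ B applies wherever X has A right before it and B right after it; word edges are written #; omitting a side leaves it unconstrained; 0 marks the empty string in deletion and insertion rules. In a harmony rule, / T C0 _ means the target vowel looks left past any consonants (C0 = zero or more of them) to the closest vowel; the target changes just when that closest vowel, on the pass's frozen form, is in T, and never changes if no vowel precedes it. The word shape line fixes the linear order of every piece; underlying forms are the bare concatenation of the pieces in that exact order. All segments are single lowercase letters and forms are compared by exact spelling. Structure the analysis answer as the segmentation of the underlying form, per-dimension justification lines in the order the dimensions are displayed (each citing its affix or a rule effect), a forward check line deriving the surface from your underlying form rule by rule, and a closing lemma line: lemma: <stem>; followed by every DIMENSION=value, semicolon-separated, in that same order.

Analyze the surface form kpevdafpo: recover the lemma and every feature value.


underlying: k-pefda-fpo
CLASS=ne - signalled by the affix -fpo
KEL=pa - signalled by the affix k-
check: kpefdafpo -> kpevdafpo -> kpevdafpo
lemma: pefda; CLASS=ne; KEL=pa


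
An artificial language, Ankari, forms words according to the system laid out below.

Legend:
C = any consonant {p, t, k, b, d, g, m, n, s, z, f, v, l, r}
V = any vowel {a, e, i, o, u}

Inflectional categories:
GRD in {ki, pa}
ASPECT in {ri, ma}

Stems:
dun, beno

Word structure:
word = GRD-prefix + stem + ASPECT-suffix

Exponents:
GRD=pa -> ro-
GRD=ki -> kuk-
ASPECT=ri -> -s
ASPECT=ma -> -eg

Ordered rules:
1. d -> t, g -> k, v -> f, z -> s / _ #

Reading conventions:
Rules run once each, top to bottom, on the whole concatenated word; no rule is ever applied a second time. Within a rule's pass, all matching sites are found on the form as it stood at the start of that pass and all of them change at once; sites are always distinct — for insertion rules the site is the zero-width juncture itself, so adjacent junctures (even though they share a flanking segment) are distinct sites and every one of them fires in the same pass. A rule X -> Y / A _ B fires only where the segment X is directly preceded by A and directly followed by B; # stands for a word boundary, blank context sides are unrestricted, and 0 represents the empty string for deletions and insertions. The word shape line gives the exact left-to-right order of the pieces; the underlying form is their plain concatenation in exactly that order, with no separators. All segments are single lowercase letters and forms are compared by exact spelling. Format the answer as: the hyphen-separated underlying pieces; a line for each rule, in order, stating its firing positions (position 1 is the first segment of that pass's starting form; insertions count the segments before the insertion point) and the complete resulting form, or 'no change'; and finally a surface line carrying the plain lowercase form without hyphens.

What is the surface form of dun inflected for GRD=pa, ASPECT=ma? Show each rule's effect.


underlying: ro-dun-eg
1. d -> t, g -> k, v -> f, z -> s / _ #: fires at position(s) 7: rodunek
surface: rodunek


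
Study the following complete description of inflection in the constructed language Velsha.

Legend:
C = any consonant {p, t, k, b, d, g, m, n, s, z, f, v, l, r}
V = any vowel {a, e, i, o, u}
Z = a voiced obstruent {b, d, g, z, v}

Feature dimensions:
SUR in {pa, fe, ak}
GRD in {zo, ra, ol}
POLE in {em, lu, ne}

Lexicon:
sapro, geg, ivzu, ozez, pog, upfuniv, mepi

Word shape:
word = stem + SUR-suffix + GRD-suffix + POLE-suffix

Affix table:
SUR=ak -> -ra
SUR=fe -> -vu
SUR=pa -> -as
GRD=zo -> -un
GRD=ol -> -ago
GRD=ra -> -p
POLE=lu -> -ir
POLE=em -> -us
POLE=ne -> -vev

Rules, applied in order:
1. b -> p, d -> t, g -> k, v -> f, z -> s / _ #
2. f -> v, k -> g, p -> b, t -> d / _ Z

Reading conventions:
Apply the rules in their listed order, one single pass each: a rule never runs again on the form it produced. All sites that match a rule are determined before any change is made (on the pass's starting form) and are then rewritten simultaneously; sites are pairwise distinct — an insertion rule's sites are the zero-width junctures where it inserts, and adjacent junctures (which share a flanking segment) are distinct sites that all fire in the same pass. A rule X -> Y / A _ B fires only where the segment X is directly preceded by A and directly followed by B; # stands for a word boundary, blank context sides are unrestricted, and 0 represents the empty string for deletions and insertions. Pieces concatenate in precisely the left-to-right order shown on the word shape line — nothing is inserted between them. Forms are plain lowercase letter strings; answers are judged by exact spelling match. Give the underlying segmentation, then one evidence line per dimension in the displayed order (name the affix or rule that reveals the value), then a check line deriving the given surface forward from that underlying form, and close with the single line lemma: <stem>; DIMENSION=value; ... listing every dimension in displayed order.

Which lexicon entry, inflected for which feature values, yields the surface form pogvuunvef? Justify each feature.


underlying: pog-vu-un-vev
SUR=fe - signalled by the affix -vu
GRD=zo - signalled by the affix -un
POLE=ne - signalled by the affix -vev
check: pogvuunvev -> pogvuunvef -> pogvuunvef
lemma: pog; SUR=fe; GRD=zo; POLE=ne


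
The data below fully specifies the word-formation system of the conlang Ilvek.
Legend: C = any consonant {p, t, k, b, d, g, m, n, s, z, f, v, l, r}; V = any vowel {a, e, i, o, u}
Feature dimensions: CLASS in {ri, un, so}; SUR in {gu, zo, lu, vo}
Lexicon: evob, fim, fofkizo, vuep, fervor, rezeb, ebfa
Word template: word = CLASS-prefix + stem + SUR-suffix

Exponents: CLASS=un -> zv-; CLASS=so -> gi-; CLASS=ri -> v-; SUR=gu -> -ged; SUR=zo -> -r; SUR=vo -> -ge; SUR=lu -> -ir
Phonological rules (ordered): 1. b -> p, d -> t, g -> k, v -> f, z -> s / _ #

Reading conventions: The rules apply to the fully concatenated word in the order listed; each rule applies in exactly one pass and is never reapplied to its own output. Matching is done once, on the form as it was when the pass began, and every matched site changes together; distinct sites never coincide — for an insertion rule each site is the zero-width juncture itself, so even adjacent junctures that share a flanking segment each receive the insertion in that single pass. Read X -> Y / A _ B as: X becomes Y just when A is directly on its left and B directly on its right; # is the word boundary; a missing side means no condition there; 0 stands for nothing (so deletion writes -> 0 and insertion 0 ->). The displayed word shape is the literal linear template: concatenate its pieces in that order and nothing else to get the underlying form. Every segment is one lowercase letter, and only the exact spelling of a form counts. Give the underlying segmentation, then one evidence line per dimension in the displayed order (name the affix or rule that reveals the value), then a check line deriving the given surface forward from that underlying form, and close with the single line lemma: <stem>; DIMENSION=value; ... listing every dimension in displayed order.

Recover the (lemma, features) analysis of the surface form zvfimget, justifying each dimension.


underlying: zv-fim-ged
CLASS=un - signalled by the affix zv-
SUR=gu - signalled by the affix -ged
check: zvfimged -> zvfimget
lemma: fim; CLASS=un; SUR=gu


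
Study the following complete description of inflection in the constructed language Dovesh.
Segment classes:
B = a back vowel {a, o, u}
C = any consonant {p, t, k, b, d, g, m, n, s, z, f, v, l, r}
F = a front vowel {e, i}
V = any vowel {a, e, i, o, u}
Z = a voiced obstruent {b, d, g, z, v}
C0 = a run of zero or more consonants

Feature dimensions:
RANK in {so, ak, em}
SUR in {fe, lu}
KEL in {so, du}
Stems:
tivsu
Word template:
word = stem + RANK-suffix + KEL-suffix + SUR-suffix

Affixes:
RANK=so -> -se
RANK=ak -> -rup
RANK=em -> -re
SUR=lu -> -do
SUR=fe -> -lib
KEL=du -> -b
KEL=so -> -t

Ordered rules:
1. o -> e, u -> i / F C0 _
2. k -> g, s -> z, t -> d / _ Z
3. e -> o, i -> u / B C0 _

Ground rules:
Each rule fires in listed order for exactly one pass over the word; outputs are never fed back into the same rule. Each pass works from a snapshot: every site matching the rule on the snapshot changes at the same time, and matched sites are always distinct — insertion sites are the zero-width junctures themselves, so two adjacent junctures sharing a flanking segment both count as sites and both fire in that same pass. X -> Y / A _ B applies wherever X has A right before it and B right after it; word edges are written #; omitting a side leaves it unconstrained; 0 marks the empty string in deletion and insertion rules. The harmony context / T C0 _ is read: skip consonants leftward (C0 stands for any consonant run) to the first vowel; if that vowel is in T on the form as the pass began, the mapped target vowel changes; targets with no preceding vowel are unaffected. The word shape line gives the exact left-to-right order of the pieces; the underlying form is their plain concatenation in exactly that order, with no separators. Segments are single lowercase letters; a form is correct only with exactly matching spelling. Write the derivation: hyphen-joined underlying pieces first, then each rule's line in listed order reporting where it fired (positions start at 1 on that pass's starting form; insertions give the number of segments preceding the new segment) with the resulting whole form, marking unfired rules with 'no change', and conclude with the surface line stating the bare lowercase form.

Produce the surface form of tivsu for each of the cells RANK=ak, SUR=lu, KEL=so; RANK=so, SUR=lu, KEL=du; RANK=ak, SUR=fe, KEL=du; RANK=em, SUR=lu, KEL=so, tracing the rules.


cell RANK=ak, SUR=lu, KEL=so:
underlying: tivsu-rup-t-do
1. o -> e, u -> i / F C0 _: fires at position(s) 5: tivsiruptdo
2. k -> g, s -> z, t -> d / _ Z: fires at position(s) 9: tivsirupddo
3. e -> o, i -> u / B C0 _: no change
surface: tivsirupddo

cell RANK=so, SUR=lu, KEL=du:
underlying: tivsu-se-b-do
1. o -> e, u -> i / F C0 _: fires at position(s) 5, 10: tivsisebde
2. k -> g, s -> z, t -> d / _ Z: no change
3. e -> o, i -> u / B C0 _: no change
surface: tivsisebde

cell RANK=ak, SUR=fe, KEL=du:
underlying: tivsu-rup-b-lib
1. o -> e, u -> i / F C0 _: fires at position(s) 5: tivsirupblib
2. k -> g, s -> z, t -> d / _ Z: no change
3. e -> o, i -> u / B C0 _: fires at position(s) 11: tivsirupblub
surface: tivsirupblub

cell RANK=em, SUR=lu, KEL=so:
underlying: tivsu-re-t-do
1. o -> e, u -> i / F C0 _: fires at position(s) 5, 10: tivsiretde
2. k -> g, s -> z, t -> d / _ Z: fires at position(s) 8: tivsiredde
3. e -> o, i -> u / B C0 _: no change
surface: tivsiredde


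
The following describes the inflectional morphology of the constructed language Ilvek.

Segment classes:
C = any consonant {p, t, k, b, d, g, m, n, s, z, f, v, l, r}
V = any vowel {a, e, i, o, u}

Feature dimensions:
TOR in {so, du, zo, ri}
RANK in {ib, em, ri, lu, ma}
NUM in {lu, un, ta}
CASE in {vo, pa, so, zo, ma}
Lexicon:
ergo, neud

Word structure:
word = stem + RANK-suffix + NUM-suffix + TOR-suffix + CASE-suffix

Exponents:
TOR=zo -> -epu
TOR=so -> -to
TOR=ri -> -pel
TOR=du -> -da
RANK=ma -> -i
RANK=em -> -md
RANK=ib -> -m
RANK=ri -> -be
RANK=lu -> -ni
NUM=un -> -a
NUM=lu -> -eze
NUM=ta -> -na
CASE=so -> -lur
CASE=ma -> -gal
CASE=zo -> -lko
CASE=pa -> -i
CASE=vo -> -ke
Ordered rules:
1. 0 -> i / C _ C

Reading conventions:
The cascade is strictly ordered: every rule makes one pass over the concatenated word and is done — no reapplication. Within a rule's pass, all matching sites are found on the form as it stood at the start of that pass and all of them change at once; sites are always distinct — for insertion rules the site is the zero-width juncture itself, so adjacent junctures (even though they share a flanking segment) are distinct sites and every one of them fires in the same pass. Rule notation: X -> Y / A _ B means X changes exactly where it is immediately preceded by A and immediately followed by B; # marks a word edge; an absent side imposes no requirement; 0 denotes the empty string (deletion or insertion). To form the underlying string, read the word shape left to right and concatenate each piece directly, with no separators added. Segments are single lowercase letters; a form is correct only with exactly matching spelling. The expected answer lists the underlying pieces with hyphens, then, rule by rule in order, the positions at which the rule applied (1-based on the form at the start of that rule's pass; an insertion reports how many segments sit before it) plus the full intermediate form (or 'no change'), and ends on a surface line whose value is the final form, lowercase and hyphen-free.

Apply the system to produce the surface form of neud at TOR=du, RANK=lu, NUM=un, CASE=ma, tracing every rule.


underlying: neud-ni-a-da-gal
1. 0 -> i / C _ C: inserts after position(s) 4: neudiniadagal
surface: neudiniadagal


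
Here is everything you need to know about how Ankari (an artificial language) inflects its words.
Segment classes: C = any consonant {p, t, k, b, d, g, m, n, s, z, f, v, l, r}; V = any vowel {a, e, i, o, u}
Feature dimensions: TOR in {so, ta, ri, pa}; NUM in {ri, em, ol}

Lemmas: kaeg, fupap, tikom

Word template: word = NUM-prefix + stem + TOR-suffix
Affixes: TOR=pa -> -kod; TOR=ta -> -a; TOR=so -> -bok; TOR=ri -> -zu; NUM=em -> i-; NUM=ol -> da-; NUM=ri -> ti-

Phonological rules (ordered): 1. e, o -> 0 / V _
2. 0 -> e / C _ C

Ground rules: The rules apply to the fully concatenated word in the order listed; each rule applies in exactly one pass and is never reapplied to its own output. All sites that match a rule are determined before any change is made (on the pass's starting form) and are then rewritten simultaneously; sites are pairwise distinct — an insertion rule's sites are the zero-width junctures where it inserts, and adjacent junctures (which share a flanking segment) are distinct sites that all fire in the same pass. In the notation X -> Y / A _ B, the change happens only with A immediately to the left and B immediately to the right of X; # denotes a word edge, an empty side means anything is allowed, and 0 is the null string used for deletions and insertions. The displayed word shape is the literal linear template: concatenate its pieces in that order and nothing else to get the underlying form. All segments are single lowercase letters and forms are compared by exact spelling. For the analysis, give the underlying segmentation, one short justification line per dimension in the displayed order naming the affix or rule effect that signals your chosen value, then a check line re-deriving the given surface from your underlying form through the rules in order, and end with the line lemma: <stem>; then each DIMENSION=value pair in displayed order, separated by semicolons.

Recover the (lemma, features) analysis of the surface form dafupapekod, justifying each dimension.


underlying: da-fupap-kod
TOR=pa - signalled by the affix -kod
NUM=ol - signalled by the affix da-
check: dafupapkod -> dafupapkod -> dafupapekod
lemma: fupap; TOR=pa; NUM=ol


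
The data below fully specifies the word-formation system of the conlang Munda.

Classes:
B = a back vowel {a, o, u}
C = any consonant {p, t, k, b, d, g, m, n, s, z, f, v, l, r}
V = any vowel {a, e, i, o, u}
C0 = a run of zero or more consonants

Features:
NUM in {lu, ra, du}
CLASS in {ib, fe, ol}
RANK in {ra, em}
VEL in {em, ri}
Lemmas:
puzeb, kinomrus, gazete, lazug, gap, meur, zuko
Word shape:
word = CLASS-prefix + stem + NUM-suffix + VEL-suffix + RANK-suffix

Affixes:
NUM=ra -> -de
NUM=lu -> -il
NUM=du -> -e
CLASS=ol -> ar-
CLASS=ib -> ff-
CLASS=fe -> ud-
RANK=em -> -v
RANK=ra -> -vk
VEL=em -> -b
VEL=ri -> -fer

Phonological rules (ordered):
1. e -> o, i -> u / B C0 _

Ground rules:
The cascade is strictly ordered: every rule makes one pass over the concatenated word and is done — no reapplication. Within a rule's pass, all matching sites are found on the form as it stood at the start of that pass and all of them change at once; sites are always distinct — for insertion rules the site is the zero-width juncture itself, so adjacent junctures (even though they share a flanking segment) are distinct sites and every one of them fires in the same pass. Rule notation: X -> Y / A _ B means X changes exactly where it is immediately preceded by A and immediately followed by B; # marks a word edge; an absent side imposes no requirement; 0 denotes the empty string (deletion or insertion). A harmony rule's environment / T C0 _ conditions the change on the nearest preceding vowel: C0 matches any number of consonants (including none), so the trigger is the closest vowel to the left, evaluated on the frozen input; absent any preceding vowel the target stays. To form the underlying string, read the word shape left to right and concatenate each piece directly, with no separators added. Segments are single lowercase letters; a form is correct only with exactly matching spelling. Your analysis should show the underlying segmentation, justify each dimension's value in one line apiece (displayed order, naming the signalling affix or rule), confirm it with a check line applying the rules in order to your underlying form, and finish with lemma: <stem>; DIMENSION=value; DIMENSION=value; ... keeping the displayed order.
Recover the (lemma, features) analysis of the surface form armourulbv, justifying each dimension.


underlying: ar-meur-il-b-v
NUM=lu - signalled by the affix -il
CLASS=ol - signalled by the affix ar-
RANK=em - signalled by the affix -v
VEL=em - signalled by the affix -b
check: armeurilbv -> armourulbv
lemma: meur; NUM=lu; CLASS=ol; RANK=em; VEL=em
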